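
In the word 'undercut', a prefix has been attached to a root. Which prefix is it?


The word 'undercut' = 'under' (prefix) + 'cut' (root). The prefix is 'under'.

under


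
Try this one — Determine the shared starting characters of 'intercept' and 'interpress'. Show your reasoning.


Compare from the start: 5 characters match: 'inter'. Mismatch at position 6: 'c' vs 'p'.

inter


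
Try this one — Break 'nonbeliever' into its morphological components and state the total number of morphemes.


Step 1: Identify prefix: 'non' (meaning: not)
Step 2: Identify root: 'believe'
Step 3: Identify suffix(es): 'er'
Decomposition: non- (prefix: not) + believe (root) + -er (suffix: one who)
Total morphemes: 3

3 morphemes (non- (prefix: not) + believe (root) + -er (suffix: one who))


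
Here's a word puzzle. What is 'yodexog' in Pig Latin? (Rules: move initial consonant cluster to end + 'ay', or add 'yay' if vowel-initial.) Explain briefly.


'yodexog': move consonant cluster 'y' to end and add 'ay': 'odexogyay'.

odexogyay


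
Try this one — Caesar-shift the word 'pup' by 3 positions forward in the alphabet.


Shift each letter by 3: p -> s, u -> x, p -> s. Result: 'sxs'.

sxs


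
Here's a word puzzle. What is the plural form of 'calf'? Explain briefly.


Apply rule: Change -f to -ves. 'calf' becomes 'calves'.

calves


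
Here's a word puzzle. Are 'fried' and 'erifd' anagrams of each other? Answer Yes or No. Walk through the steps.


Sorted letters of 'fried': 'defir'
Sorted letters of 'erifd': 'defir'
They match.

Yes


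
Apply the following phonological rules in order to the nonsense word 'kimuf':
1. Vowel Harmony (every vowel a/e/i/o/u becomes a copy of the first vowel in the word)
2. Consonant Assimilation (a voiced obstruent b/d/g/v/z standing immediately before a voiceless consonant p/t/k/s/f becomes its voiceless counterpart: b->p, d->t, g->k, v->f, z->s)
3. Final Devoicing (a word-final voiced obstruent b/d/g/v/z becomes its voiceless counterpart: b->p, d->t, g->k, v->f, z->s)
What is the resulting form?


Starting form: 'kimuf'
Rule 1: Vowel Harmony: all vowels become 'i' (matching first vowel). 'kimuf' -> 'kimif'
Rule 2: Consonant Assimilation: no voiced obstruent (b/d/g/v/z) stands immediately before a voiceless consonant (p/t/k/s/f). No change.
Rule 3: Final Devoicing: final consonant 'f' is not one of the voiced obstruents b/d/g/v/z. No change.
Final form: 'kimif'

kimif


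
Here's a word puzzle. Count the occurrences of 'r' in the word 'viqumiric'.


Letter 'r' in 'viqumiric': found at position(s) 7 = 1 occurrence(s).

1


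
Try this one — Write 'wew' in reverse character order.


Reverse 'wew' character by character: 'wew'.

wew


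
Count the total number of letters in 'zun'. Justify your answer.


Spell out 'zun' and number each letter: z(1), u(2), n(3). Total: 3 letters.

3


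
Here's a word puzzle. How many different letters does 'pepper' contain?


Unique letters in 'pepper': {e, p, r} = 3 distinct letters.

3


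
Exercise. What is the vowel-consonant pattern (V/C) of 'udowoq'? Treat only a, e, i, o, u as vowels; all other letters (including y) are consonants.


Letter mapping: u = V, d = C, o = V, w = C, o = V, q = C.

VCVCVC


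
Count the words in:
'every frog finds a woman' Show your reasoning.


Split into words: every | frog | finds | a | woman = 5 words.

5


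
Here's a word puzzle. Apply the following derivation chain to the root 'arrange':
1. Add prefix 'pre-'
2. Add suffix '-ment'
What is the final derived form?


Step 1: Add prefix 'pre-' to 'arrange' = 'prearrange'
Step 2: Add suffix '-ment' to 'prearrange' = 'prearrangement'

prearrangement


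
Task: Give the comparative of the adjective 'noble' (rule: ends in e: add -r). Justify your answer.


Apply comparative formation (ends in e: add -r): 'noble' -> 'nobler'.

nobler


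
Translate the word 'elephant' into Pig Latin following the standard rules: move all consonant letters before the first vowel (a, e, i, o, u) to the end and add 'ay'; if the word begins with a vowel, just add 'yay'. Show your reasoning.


'elephant' starts with a vowel, so add 'yay': 'elephantyay'.

elephantyay


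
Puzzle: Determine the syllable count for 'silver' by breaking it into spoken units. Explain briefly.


Break 'silver' into syllables: sil-ver -> sil | ver = 2 syllables

2 syllables


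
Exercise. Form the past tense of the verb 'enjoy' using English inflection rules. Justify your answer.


Apply rule: Add -ed. 'enjoy' becomes 'enjoyed'.

enjoyed


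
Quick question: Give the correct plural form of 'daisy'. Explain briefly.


Apply rule: Change -y to -ies (consonant + y). 'daisy' becomes 'daisies'.

daisies


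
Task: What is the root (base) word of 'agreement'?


Remove suffix '-ment' from 'agreement' to get root 'agree'.

agree


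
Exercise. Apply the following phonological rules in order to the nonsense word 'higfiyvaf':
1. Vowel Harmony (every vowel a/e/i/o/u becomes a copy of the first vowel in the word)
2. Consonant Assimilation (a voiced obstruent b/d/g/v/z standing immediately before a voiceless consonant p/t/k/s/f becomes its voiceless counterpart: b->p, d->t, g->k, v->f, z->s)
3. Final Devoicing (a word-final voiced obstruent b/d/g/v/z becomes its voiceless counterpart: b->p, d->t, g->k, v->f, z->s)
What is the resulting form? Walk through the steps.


Starting form: 'higfiyvaf'
Rule 1: Vowel Harmony: all vowels become 'i' (matching first vowel). 'higfiyvaf' -> 'higfiyvif'
Rule 2: Consonant Assimilation: voiced obstruent before voiceless consonant becomes voiceless ('gf' -> 'kf'). 'higfiyvif' -> 'hikfiyvif'
Rule 3: Final Devoicing: final consonant 'f' is not one of the voiced obstruents b/d/g/v/z. No change.
Final form: 'hikfiyvif'

hikfiyvif


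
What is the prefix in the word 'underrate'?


The word 'underrate' = 'under' (prefix) + 'rate' (root). The prefix is 'under'.

under


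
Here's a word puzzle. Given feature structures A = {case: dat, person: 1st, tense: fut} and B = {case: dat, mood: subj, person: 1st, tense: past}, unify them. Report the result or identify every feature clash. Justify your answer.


Compare features:
case: A=dat vs B=dat -> unified: dat
mood: A=_ vs B=subj -> unified: subj
person: A=1st vs B=1st -> unified: 1st
tense: A=fut vs B=past -> CLASH
Clash detected on feature 'tense' (fut vs past); unification fails.

CLASH on 'tense' (fut vs past)


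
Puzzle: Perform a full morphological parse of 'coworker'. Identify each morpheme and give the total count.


Step 1: Identify prefix: 'co' (meaning: together)
Step 2: Identify root: 'work'
Step 3: Identify suffix(es): 'er'
Decomposition: co- (prefix: together) + work (root) + -er (suffix: one who)
Total morphemes: 3

3 morphemes (co- (prefix: together) + work (root) + -er (suffix: one who))


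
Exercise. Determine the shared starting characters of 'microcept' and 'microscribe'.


Compare from the start: 5 characters match: 'micro'. Mismatch at position 6: 'c' vs 's'.

micro


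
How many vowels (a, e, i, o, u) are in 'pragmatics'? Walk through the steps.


Vowels in 'pragmatics': a, a, i = 3 vowels.

3


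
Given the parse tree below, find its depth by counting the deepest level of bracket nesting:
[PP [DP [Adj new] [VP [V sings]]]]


Count bracket nesting levels:
'[' at pos 0: depth = 1
'[' at pos 4: depth = 2
'[' at pos 8: depth = 3
'[' at pos 18: depth = 3
'[' at pos 22: depth = 4
Maximum depth reached: 4

4


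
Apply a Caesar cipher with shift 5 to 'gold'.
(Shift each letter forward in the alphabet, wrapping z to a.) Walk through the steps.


Shift each letter by 5: g -> l, o -> t, l -> q, d -> i. Result: 'ltqi'.

ltqi


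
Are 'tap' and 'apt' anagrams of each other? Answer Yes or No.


Sorted letters of 'tap': 'apt'
Sorted letters of 'apt': 'apt'
They match.

Yes


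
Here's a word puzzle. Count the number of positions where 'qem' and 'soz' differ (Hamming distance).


Alignment:
Position 1: 'q' vs 's' = DIFFER
Position 2: 'e' vs 'o' = DIFFER
Position 3: 'm' vs 'z' = DIFFER
Total differences: 3

3


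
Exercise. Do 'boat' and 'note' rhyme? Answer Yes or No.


Rime (stressed vowel + following sounds) of 'boat': -oat = /oʊt/
Rime of 'note': -ote = /oʊt/
/oʊt/ and /oʊt/ are the same ending sound, so the words rhyme.

Yes


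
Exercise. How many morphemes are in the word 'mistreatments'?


Decomposition: mis- (prefix) + treat (root) + -ment (suffix) + -s (plural) = 4 morpheme(s)

4 morphemes


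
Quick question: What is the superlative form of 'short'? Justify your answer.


Apply superlative formation (add -est): 'short' -> 'shortest'.

shortest


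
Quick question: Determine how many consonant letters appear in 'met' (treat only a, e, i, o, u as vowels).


Consonants in 'met': m, t = 2 consonants.

2


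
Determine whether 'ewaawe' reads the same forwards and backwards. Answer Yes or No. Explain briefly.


Forward: 'ewaawe'
Reversed: 'ewaawe'
They are identical.

Yes


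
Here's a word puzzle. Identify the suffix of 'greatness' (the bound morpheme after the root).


The word 'greatness' = 'great' (root) + '-ness' (suffix). The suffix is '-ness'.

ness


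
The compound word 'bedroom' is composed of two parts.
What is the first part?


Split 'bedroom' into 'bed' + 'room'. The first part is 'bed'.

bed


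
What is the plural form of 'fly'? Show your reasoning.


Apply rule: Change -y to -ies (consonant + y). 'fly' becomes 'flies'.

flies


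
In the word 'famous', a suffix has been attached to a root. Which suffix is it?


The word 'famous' = 'fame' (root) + '-ous' (suffix). The suffix is '-ous'.

ous


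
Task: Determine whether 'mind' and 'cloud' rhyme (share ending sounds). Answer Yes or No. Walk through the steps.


Rime (stressed vowel + following sounds) of 'mind': -ind = /aɪnd/
Rime of 'cloud': -oud = /aʊd/
/aɪnd/ and /aʊd/ are different ending sounds, so the words do not rhyme.

No


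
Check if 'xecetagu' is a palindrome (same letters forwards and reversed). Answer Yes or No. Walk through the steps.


Forward: 'xecetagu'
Reversed: 'ugatecex'
They differ.

No


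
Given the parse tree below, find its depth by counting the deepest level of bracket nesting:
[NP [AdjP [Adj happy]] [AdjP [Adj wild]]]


Count bracket nesting levels:
'[' at pos 0: depth = 1
'[' at pos 4: depth = 2
'[' at pos 10: depth = 3
'[' at pos 23: depth = 2
'[' at pos 29: depth = 3
Maximum depth reached: 3

3


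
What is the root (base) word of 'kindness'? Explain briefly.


Remove suffix '-ness' from 'kindness' to get root 'kind'.

kind


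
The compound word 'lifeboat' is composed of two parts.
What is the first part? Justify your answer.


Split 'lifeboat' into 'life' + 'boat'. The first part is 'life'.

life


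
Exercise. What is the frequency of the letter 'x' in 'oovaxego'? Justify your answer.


Letter 'x' in 'oovaxego': found at position(s) 5 = 1 occurrence(s).

1


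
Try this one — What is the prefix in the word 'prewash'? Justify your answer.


The word 'prewash' = 'pre' (prefix) + 'wash' (root). The prefix is 'pre'.

pre


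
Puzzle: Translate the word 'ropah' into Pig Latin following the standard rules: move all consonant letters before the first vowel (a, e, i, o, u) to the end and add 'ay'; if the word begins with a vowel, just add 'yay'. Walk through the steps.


'ropah': move consonant cluster 'r' to end and add 'ay': 'opahray'.

opahray


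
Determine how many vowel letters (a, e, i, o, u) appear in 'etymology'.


Vowels in 'etymology': e, o, o = 3 vowels.

3


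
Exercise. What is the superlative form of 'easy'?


Apply superlative formation (consonant + y: change y to i, add -est): 'easy' -> 'easiest'.

easiest


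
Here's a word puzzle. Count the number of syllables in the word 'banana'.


Break 'banana' into syllables: ba-na-na -> ba | na | na = 3 syllables

3 syllables


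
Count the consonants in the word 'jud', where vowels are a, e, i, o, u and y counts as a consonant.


Consonants in 'jud': j, d = 2 consonants.

2


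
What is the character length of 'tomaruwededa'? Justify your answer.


Spell out 'tomaruwededa' and number each letter: t(1), o(2), m(3), a(4), r(5), u(6), w(7), e(8), d(9), e(10), d(11), a(12). Total: 12 letters.

12


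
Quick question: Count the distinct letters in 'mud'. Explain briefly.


Unique letters in 'mud': {d, m, u} = 3 distinct letters.

3


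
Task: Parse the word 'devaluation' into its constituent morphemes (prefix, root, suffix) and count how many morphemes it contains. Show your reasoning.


Step 1: Identify prefix: 'de' (meaning: reverse/remove)
Step 2: Identify root: 'value'
Step 3: Identify suffix(es): 'ation'
Decomposition: de- (prefix: reverse/remove) + value (root) + -ation (suffix: act of)
Total morphemes: 3

3 morphemes (de- (prefix: reverse/remove) + value (root) + -ation (suffix: act of))


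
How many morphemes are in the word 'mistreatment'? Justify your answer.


Decomposition: mis- (prefix) + treat (root) + -ment (suffix) = 3 morpheme(s)

3 morphemes


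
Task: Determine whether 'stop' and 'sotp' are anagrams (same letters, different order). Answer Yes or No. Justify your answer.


Sorted letters of 'stop': 'opst'
Sorted letters of 'sotp': 'opst'
They match.

Yes


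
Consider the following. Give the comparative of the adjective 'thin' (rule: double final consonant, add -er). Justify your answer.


Apply comparative formation (double final consonant, add -er): 'thin' -> 'thinner'.

thinner


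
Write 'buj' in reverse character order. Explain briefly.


Reverse 'buj' character by character: 'jub'.

jub


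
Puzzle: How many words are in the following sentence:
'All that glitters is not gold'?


Split into words: All | that | glitters | is | not | gold = 6 words.

6


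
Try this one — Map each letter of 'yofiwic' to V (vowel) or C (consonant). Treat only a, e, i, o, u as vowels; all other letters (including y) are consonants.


Letter mapping: y = C, o = V, f = C, i = V, w = C, i = V, c = C.

CVCVCVC


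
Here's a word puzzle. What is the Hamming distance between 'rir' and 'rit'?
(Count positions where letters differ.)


Alignment:
Position 1: 'r' vs 'r' = match
Position 2: 'i' vs 'i' = match
Position 3: 'r' vs 't' = DIFFER
Total differences: 1

1


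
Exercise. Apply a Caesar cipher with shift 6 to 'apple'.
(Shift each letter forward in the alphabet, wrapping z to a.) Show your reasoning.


Shift each letter by 6: a -> g, p -> v, p -> v, l -> r, e -> k. Result: 'gvvrk'.

gvvrk


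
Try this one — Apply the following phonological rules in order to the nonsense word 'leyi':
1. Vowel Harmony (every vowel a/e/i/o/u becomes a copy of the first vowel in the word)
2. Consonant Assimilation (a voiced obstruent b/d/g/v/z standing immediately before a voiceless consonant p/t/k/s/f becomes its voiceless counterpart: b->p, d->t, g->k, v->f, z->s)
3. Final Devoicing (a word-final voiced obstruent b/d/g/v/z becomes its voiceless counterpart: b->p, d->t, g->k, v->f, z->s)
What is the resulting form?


Starting form: 'leyi'
Rule 1: Vowel Harmony: all vowels become 'e' (matching first vowel). 'leyi' -> 'leye'
Rule 2: Consonant Assimilation: no voiced obstruent (b/d/g/v/z) stands immediately before a voiceless consonant (p/t/k/s/f). No change.
Rule 3: Final Devoicing: the word ends in the vowel 'e', not a consonant. No change.
Final form: 'leye'

leye


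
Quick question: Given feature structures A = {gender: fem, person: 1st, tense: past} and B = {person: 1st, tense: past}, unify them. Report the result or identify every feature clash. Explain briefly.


Compare features:
gender: A=fem vs B=_ -> unified: fem
person: A=1st vs B=1st -> unified: 1st
tense: A=past vs B=past -> unified: past
No clashes found.

Unified: {gender: fem, person: 1st, tense: past}


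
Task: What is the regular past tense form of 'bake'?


Apply rule: Add -d (word ends in -e). 'bake' becomes 'baked'.

baked


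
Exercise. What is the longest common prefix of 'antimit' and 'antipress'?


Compare from the start: 4 characters match: 'anti'. Mismatch at position 5: 'm' vs 'p'.

anti


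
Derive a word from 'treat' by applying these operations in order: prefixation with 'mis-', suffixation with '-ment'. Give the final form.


Step 1: Add prefix 'mis-' to 'treat' = 'mistreat'
Step 2: Add suffix '-ment' to 'mistreat' = 'mistreatment'

mistreatment


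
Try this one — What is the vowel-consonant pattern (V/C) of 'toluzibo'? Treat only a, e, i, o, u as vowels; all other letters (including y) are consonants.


Letter mapping: t = C, o = V, l = C, u = V, z = C, i = V, b = C, o = V.

CVCVCVCV


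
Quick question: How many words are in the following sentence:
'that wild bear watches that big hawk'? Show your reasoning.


Split into words: that | wild | bear | watches | that | big | hawk = 7 words.

7


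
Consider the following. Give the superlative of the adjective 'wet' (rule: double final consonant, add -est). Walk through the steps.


Apply superlative formation (double final consonant, add -est): 'wet' -> 'wettest'.

wettest


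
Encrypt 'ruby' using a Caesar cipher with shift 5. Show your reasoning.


Shift each letter by 5: r -> w, u -> z, b -> g, y -> d. Result: 'wzgd'.

wzgd


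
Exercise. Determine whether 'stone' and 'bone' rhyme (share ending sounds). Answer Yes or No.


Rime (stressed vowel + following sounds) of 'stone': -one = /oʊn/
Rime of 'bone': -one = /oʊn/
/oʊn/ and /oʊn/ are the same ending sound, so the words rhyme.

Yes


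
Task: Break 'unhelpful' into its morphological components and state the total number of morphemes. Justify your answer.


Step 1: Identify prefix: 'un' (meaning: not/reverse)
Step 2: Identify root: 'help'
Step 3: Identify suffix(es): 'ful'
Decomposition: un- (prefix: not/reverse) + help (root) + -ful (suffix: full of)
Total morphemes: 3

3 morphemes (un- (prefix: not/reverse) + help (root) + -ful (suffix: full of))


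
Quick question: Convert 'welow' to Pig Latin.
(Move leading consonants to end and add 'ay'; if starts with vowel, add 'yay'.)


'welow': move consonant cluster 'w' to end and add 'ay': 'elowway'.

elowway


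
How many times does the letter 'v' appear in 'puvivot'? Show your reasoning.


Letter 'v' in 'puvivot': found at position(s) 3, 5 = 2 occurrence(s).

2


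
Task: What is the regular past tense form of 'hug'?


Apply rule: Double final consonant and add -ed. 'hug' becomes 'hugged'.

hugged


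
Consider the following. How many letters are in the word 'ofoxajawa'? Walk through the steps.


Spell out 'ofoxajawa' and number each letter: o(1), f(2), o(3), x(4), a(5), j(6), a(7), w(8), a(9). Total: 9 letters.

9


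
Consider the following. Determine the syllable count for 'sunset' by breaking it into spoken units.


Break 'sunset' into syllables: sun-set -> sun | set = 2 syllables

2 syllables


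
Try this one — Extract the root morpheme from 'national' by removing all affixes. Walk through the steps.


Remove suffix '-al' from 'national' to get root 'nation'.

nation


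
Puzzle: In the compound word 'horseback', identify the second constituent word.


Split 'horseback' into 'horse' + 'back'. The second part is 'back'.

back


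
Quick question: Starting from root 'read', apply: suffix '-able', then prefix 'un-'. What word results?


Step 1: Add suffix '-able' to 'read' = 'readable'
Step 2: Add prefix 'un-' to 'readable' = 'unreadable'

unreadable


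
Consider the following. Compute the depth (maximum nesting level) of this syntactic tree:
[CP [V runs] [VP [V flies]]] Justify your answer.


Count bracket nesting levels:
'[' at pos 0: depth = 1
'[' at pos 4: depth = 2
'[' at pos 13: depth = 2
'[' at pos 17: depth = 3
Maximum depth reached: 3

3


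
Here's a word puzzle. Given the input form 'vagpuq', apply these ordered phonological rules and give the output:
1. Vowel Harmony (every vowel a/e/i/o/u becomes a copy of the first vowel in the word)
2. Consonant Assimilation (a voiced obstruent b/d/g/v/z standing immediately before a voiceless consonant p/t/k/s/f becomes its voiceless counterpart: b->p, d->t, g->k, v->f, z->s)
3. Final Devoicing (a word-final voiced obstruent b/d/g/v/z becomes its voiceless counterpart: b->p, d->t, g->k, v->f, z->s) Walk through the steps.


Starting form: 'vagpuq'
Rule 1: Vowel Harmony: all vowels become 'a' (matching first vowel). 'vagpuq' -> 'vagpaq'
Rule 2: Consonant Assimilation: voiced obstruent before voiceless consonant becomes voiceless ('gp' -> 'kp'). 'vagpaq' -> 'vakpaq'
Rule 3: Final Devoicing: final consonant 'q' is not one of the voiced obstruents b/d/g/v/z. No change.
Final form: 'vakpaq'

vakpaq


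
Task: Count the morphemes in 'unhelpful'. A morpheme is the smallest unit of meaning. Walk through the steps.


Decomposition: un- (prefix) + help (root) + -ful (suffix) = 3 morpheme(s)

3 morphemes


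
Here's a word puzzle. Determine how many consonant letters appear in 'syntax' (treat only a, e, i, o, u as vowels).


Consonants in 'syntax': s, y, n, t, x = 5 consonants.

5


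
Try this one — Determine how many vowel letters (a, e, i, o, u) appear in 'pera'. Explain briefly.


Vowels in 'pera': e, a = 2 vowels.

2


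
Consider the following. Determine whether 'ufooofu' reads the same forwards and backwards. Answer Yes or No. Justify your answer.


Forward: 'ufooofu'
Reversed: 'ufooofu'
They are identical.

Yes


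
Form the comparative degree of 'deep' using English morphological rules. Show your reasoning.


Apply comparative formation (add -er): 'deep' -> 'deeper'.

deeper


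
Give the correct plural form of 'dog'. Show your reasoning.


Apply rule: Add -s. 'dog' becomes 'dogs'.

dogs


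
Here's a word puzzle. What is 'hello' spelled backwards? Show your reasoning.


Reverse 'hello' character by character: 'olleh'.

olleh


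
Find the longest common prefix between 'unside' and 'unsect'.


Compare from the start: 3 characters match: 'uns'. Mismatch at position 4: 'i' vs 'e'.

uns


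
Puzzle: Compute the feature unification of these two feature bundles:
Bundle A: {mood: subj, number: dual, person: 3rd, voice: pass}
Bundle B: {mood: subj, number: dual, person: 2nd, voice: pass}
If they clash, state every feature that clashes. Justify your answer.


Compare features:
mood: A=subj vs B=subj -> unified: subj
number: A=dual vs B=dual -> unified: dual
person: A=3rd vs B=2nd -> CLASH
voice: A=pass vs B=pass -> unified: pass
Clash detected on feature 'person' (3rd vs 2nd); unification fails.

CLASH on 'person' (3rd vs 2nd)


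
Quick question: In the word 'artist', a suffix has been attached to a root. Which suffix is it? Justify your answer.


The word 'artist' = 'art' (root) + '-ist' (suffix). The suffix is '-ist'.

ist


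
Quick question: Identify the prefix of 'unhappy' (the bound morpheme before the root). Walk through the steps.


The word 'unhappy' = 'un' (prefix) + 'happy' (root). The prefix is 'un'.

un


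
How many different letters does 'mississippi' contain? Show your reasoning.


Unique letters in 'mississippi': {i, m, p, s} = 4 distinct letters.

4


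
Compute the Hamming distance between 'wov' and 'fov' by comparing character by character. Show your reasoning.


Alignment:
Position 1: 'w' vs 'f' = DIFFER
Position 2: 'o' vs 'o' = match
Position 3: 'v' vs 'v' = match
Total differences: 1

1


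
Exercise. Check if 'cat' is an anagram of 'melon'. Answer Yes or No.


Sorted letters of 'cat': 'act'
Sorted letters of 'melon': 'elmno'
They do not match.

No


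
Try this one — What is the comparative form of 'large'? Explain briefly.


Apply comparative formation (ends in e: add -r): 'large' -> 'larger'.

larger


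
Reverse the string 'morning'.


Reverse 'morning' character by character: 'gninrom'.

gninrom


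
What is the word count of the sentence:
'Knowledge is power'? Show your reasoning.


Split into words: Knowledge | is | power = 3 words.

3


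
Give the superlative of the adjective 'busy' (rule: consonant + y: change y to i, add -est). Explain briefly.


Apply superlative formation (consonant + y: change y to i, add -est): 'busy' -> 'busiest'.

busiest


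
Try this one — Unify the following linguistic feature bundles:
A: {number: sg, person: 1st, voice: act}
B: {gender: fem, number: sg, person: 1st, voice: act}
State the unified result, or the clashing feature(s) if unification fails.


Compare features:
gender: A=_ vs B=fem -> unified: fem
number: A=sg vs B=sg -> unified: sg
person: A=1st vs B=1st -> unified: 1st
voice: A=act vs B=act -> unified: act
No clashes found.

Unified: {gender: fem, number: sg, person: 1st, voice: act}


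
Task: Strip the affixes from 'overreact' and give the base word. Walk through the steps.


Remove prefix 'over' from 'overreact' to get root 'react'.

react


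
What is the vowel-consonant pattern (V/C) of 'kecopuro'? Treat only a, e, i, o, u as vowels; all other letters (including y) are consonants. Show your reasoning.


Letter mapping: k = C, e = V, c = C, o = V, p = C, u = V, r = C, o = V.

CVCVCVCV


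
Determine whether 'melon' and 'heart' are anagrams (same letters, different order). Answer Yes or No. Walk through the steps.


Sorted letters of 'melon': 'elmno'
Sorted letters of 'heart': 'aehrt'
They do not match.

No


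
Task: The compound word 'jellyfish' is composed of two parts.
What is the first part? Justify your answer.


Split 'jellyfish' into 'jelly' + 'fish'. The first part is 'jelly'.

jelly


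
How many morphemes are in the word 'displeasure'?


Decomposition: dis- (prefix) + please (root) + -ure (suffix) = 3 morpheme(s)

3 morphemes


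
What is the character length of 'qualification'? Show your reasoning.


Spell out 'qualification' and number each letter: q(1), u(2), a(3), l(4), i(5), f(6), i(7), c(8), a(9), t(10), i(11), o(12), n(13). Total: 13 letters.

13


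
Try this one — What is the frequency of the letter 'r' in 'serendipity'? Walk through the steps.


Letter 'r' in 'serendipity': found at position(s) 3 = 1 occurrence(s).

1


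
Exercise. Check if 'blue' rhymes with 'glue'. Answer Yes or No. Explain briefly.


Rime (stressed vowel + following sounds) of 'blue': -ue = /uː/
Rime of 'glue': -ue = /uː/
/uː/ and /uː/ are the same ending sound, so the words rhyme.

Yes


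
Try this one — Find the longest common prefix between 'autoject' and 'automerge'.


Compare from the start: 4 characters match: 'auto'. Mismatch at position 5: 'j' vs 'm'.

auto


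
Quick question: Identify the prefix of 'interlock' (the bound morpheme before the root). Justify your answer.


The word 'interlock' = 'inter' (prefix) + 'lock' (root). The prefix is 'inter'.

inter


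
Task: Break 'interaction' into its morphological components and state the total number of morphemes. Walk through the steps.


Step 1: Identify prefix: 'inter' (meaning: between)
Step 2: Identify root: 'act'
Step 3: Identify suffix(es): 'ion'
Decomposition: inter- (prefix: between) + act (root) + -ion (suffix: act of)
Total morphemes: 3

3 morphemes (inter- (prefix: between) + act (root) + -ion (suffix: act of))


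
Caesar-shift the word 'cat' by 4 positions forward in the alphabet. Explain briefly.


Shift each letter by 4: c -> g, a -> e, t -> x. Result: 'gex'.

gex


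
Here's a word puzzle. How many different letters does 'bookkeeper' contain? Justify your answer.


Unique letters in 'bookkeeper': {b, e, k, o, p, r} = 6 distinct letters.

6


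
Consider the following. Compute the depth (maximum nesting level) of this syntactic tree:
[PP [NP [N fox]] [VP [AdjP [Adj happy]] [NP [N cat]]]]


Count bracket nesting levels:
'[' at pos 0: depth = 1
'[' at pos 4: depth = 2
'[' at pos 8: depth = 3
'[' at pos 17: depth = 2
'[' at pos 21: depth = 3
'[' at pos 27: depth = 4
'[' at pos 40: depth = 3
'[' at pos 44: depth = 4
Maximum depth reached: 4

4


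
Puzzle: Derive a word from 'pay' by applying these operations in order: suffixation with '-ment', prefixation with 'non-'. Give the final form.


Step 1: Add suffix '-ment' to 'pay' = 'payment'
Step 2: Add prefix 'non-' to 'payment' = 'nonpayment'

nonpayment


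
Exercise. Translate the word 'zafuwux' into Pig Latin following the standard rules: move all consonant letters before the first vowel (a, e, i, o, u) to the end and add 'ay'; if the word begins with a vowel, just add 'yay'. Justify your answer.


'zafuwux': move consonant cluster 'z' to end and add 'ay': 'afuwuxzay'.

afuwuxzay


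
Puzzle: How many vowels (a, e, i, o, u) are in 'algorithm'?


Vowels in 'algorithm': a, o, i = 3 vowels.

3


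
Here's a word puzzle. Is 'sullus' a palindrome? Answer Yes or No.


Forward: 'sullus'
Reversed: 'sullus'
They are identical.

Yes


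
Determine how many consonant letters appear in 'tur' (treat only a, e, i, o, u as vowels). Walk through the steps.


Consonants in 'tur': t, r = 2 consonants.

2


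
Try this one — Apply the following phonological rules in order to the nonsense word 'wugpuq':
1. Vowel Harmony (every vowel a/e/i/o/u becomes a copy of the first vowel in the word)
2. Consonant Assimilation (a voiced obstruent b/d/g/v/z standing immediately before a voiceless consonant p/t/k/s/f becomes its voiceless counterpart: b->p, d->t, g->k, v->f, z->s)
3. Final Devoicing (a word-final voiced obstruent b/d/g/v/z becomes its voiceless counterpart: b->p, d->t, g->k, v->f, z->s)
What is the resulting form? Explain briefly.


Starting form: 'wugpuq'
Rule 1: Vowel Harmony: all vowels already match. No change.
Rule 2: Consonant Assimilation: voiced obstruent before voiceless consonant becomes voiceless ('gp' -> 'kp'). 'wugpuq' -> 'wukpuq'
Rule 3: Final Devoicing: final consonant 'q' is not one of the voiced obstruents b/d/g/v/z. No change.
Final form: 'wukpuq'

wukpuq


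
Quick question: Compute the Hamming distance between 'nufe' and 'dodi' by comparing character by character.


Alignment:
Position 1: 'n' vs 'd' = DIFFER
Position 2: 'u' vs 'o' = DIFFER
Position 3: 'f' vs 'd' = DIFFER
Position 4: 'e' vs 'i' = DIFFER
Total differences: 4

4


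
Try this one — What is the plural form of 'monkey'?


Apply rule: Add -s. 'monkey' becomes 'monkeys'.

monkeys


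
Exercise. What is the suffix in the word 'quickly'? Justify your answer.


The word 'quickly' = 'quick' (root) + '-ly' (suffix). The suffix is '-ly'.

ly


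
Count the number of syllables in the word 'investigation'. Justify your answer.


Break 'investigation' into syllables: in-ves-ti-ga-tion -> in | ves | ti | ga | tion = 5 syllables

5 syllables


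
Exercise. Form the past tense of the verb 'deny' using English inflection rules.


Apply rule: Change -y to -ied. 'deny' becomes 'denied'.

denied


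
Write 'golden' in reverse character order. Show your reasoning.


Reverse 'golden' character by character: 'nedlog'.

nedlog


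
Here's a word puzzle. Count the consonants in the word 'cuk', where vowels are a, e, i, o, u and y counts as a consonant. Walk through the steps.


Consonants in 'cuk': c, k = 2 consonants.

2


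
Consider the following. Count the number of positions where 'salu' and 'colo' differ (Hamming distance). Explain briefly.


Alignment:
Position 1: 's' vs 'c' = DIFFER
Position 2: 'a' vs 'o' = DIFFER
Position 3: 'l' vs 'l' = match
Position 4: 'u' vs 'o' = DIFFER
Total differences: 3

3


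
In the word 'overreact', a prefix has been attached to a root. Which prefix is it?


The word 'overreact' = 'over' (prefix) + 'react' (root). The prefix is 'over'.

over


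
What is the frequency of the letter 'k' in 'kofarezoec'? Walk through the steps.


Letter 'k' in 'kofarezoec': found at position(s) 1 = 1 occurrence(s).

1


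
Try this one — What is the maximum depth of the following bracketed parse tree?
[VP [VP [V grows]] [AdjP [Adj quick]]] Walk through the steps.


Count bracket nesting levels:
'[' at pos 0: depth = 1
'[' at pos 4: depth = 2
'[' at pos 8: depth = 3
'[' at pos 19: depth = 2
'[' at pos 25: depth = 3
Maximum depth reached: 3

3


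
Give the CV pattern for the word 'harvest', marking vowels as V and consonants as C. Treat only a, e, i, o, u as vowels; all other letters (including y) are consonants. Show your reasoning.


Letter mapping: h = C, a = V, r = C, v = C, e = V, s = C, t = C.

CVCCVCC


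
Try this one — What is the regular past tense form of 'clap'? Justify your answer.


Apply rule: Double final consonant and add -ed. 'clap' becomes 'clapped'.

clapped


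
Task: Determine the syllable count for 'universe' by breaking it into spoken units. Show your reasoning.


Break 'universe' into syllables: u-ni-verse -> u | ni | verse = 3 syllables

3 syllables


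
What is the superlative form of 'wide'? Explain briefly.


Apply superlative formation (ends in e: add -st): 'wide' -> 'widest'.

widest


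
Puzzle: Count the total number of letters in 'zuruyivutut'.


Spell out 'zuruyivutut' and number each letter: z(1), u(2), r(3), u(4), y(5), i(6), v(7), u(8), t(9), u(10), t(11). Total: 11 letters.

11


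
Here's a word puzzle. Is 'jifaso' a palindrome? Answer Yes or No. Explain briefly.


Forward: 'jifaso'
Reversed: 'osafij'
They differ.

No


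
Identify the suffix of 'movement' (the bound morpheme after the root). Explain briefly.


The word 'movement' = 'move' (root) + '-ment' (suffix). The suffix is '-ment'.

ment


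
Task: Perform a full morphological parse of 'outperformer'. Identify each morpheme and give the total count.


Step 1: Identify prefix: 'out' (meaning: surpass)
Step 2: Identify root: 'perform'
Step 3: Identify suffix(es): 'er'
Decomposition: out- (prefix: surpass) + perform (root) + -er (suffix: one who)
Total morphemes: 3

3 morphemes (out- (prefix: surpass) + perform (root) + -er (suffix: one who))


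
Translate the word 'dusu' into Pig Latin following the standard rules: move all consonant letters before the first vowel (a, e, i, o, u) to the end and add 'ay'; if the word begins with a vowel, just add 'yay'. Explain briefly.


'dusu': move consonant cluster 'd' to end and add 'ay': 'usuday'.

usuday


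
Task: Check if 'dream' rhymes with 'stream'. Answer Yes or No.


Rime (stressed vowel + following sounds) of 'dream': -eam = /iːm/
Rime of 'stream': -eam = /iːm/
/iːm/ and /iːm/ are the same ending sound, so the words rhyme.

Yes


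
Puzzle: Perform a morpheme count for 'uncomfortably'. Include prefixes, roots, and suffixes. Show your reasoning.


Decomposition: un- (prefix) + comfort (root) + -able (suffix) + -ly (suffix) = 4 morpheme(s)

4 morphemes


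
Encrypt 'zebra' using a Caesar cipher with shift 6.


Shift each letter by 6: z -> f, e -> k, b -> h, r -> x, a -> g. Result: 'fkhxg'.

fkhxg


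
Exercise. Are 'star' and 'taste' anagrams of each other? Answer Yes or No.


Sorted letters of 'star': 'arst'
Sorted letters of 'taste': 'aestt'
They do not match.

No


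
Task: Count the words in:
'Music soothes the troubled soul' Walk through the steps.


Split into words: Music | soothes | the | troubled | soul = 5 words.

5


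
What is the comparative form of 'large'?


Apply comparative formation (ends in e: add -r): 'large' -> 'larger'.

larger


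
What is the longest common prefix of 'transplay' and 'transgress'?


Compare from the start: 5 characters match: 'trans'. Mismatch at position 6: 'p' vs 'g'.

trans


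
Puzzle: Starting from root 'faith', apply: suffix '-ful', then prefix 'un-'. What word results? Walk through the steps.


Step 1: Add suffix '-ful' to 'faith' = 'faithful'
Step 2: Add prefix 'un-' to 'faithful' = 'unfaithful'

unfaithful


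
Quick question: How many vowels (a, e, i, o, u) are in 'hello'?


Vowels in 'hello': e, o = 2 vowels.

2


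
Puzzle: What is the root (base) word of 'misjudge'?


Remove prefix 'mis' from 'misjudge' to get root 'judge'.

judge


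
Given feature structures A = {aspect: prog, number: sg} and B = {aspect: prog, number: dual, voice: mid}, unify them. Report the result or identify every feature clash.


Compare features:
aspect: A=prog vs B=prog -> unified: prog
number: A=sg vs B=dual -> CLASH
voice: A=_ vs B=mid -> unified: mid
Clash detected on feature 'number' (sg vs dual); unification fails.

CLASH on 'number' (sg vs dual)


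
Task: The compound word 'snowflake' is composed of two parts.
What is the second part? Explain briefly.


Split 'snowflake' into 'snow' + 'flake'. The second part is 'flake'.

flake


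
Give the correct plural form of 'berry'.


Apply rule: Change -y to -ies (consonant + y). 'berry' becomes 'berries'.

berries


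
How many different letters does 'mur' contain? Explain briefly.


Unique letters in 'mur': {m, r, u} = 3 distinct letters.

3


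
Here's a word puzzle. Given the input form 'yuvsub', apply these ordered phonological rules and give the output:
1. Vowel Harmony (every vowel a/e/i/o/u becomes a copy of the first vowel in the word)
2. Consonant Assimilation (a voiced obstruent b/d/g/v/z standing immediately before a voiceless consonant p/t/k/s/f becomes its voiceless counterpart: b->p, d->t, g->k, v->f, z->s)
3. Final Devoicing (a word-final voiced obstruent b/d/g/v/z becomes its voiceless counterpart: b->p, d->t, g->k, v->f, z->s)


Starting form: 'yuvsub'
Rule 1: Vowel Harmony: all vowels already match. No change.
Rule 2: Consonant Assimilation: voiced obstruent before voiceless consonant becomes voiceless ('vs' -> 'fs'). 'yuvsub' -> 'yufsub'
Rule 3: Final Devoicing: word-final voiced obstruent 'b' becomes voiceless 'p'. 'yufsub' -> 'yufsup'
Final form: 'yufsup'

yufsup


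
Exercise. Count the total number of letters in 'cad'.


Spell out 'cad' and number each letter: c(1), a(2), d(3). Total: 3 letters.

3


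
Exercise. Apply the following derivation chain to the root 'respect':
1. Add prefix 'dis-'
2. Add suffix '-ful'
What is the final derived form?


Step 1: Add prefix 'dis-' to 'respect' = 'disrespect'
Step 2: Add suffix '-ful' to 'disrespect' = 'disrespectful'

disrespectful


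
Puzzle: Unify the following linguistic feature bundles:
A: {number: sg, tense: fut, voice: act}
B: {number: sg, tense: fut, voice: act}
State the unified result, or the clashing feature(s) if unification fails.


Compare features:
number: A=sg vs B=sg -> unified: sg
tense: A=fut vs B=fut -> unified: fut
voice: A=act vs B=act -> unified: act
No clashes found.

Unified: {number: sg, tense: fut, voice: act}


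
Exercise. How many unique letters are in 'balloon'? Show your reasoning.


Unique letters in 'balloon': {a, b, l, n, o} = 5 distinct letters.

5


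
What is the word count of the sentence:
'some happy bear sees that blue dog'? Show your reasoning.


Split into words: some | happy | bear | sees | that | blue | dog = 7 words.

7


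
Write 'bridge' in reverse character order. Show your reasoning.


Reverse 'bridge' character by character: 'egdirb'.

egdirb


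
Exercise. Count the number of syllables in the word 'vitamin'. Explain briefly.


Break 'vitamin' into syllables: vi-ta-min -> vi | ta | min = 3 syllables

3 syllables


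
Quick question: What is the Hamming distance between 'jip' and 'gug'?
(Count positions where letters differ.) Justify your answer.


Alignment:
Position 1: 'j' vs 'g' = DIFFER
Position 2: 'i' vs 'u' = DIFFER
Position 3: 'p' vs 'g' = DIFFER
Total differences: 3

3
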